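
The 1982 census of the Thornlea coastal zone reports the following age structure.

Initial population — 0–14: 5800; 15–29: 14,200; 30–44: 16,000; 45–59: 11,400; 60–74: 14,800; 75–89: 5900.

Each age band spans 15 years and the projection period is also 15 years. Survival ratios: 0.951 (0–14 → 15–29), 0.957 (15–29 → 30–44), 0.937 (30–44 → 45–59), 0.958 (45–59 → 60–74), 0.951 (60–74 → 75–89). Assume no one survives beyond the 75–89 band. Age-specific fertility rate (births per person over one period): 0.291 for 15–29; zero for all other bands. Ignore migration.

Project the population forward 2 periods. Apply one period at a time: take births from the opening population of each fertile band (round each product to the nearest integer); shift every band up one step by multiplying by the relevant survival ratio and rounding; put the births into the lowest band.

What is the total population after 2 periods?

48295

Call the groups 1 to 6, youngest first.
After projecting period 1:
Births: 14200 * 0.291 = 4132
Group 2: 5800 * 0.951 = 5516
Group 3: 14200 * 0.957 = 13589
Group 4: 16000 * 0.937 = 14992
Group 5: 11400 * 0.958 = 10921
Group 6: 14800 * 0.951 = 14075
End of period: [4132, 5516, 13589, 14992, 10921, 14075]
After projecting period 2:
Births: 5516 * 0.291 = 1605
Group 2: 4132 * 0.951 = 3930
Group 3: 5516 * 0.957 = 5279
Group 4: 13589 * 0.937 = 12733
Group 5: 14992 * 0.958 = 14362
Group 6: 10921 * 0.951 = 10386
End of period: [1605, 3930, 5279, 12733, 14362, 10386]
Total after period 2: 1605 + 3930 + 5279 + 12733 + 14362 + 10386 = 48295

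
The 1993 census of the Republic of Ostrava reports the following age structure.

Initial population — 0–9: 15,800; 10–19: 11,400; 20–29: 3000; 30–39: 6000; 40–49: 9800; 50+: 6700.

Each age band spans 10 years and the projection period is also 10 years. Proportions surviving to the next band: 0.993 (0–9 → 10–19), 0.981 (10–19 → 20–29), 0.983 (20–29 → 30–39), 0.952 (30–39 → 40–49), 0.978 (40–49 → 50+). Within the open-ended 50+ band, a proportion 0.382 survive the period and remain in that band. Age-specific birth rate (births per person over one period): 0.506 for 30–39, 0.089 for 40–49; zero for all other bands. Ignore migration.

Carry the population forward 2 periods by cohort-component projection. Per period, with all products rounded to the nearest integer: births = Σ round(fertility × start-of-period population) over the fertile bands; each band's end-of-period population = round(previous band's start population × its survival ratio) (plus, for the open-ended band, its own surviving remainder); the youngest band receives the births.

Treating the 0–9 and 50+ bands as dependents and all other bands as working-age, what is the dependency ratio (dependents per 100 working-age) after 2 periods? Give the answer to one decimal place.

— Period 1 —
Births: 6000 * 0.506 = 3036  |  9800 * 0.089 = 872 → total 3908
10–19: 15800 * 0.993 = 15689
20–29: 11400 * 0.981 = 11183
30–39: 3000 * 0.983 = 2949
40–49: 6000 * 0.952 = 5712
50+: 9800 * 0.978 + 6700 * 0.382 = 9584 + 2559 = 12143
Giving 3908 / 15689 / 11183 / 2949 / 5712 / 12143.
— Period 2 —
Births: 2949 * 0.506 = 1492  |  5712 * 0.089 = 508 → total 2000
10–19: 3908 * 0.993 = 3881
20–29: 15689 * 0.981 = 15391
30–39: 11183 * 0.983 = 10993
40–49: 2949 * 0.952 = 2807
50+: 5712 * 0.978 + 12143 * 0.382 = 5586 + 4639 = 10225
Giving 2000 / 3881 / 15391 / 10993 / 2807 / 10225.
Dependents (band 0–9 + band 50+) = 2000 + 10225 = 12225; working-age = 33072; ratio = 12225/33072 × 100 = 37.0

37.0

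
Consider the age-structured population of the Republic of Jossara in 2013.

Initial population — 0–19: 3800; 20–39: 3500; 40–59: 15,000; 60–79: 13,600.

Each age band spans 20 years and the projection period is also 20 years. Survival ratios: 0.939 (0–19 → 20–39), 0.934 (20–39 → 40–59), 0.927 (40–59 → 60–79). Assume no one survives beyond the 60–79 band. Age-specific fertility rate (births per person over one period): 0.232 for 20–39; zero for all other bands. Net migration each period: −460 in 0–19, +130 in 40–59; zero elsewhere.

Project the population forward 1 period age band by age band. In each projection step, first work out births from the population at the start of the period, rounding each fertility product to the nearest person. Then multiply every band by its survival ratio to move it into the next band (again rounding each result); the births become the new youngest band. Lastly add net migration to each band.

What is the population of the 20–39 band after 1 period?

3568

Numbering the bands 1..4 from youngest to oldest:
After projecting period 1:
Births: 3500 * 0.232 = 812
Band 2: 3800 * 0.939 = 3568
Band 3: 3500 * 0.934 = 3269
Band 4: 15000 * 0.927 = 13905
Net migration: Band 1 − 460 → 352; Band 3 + 130 → 3399
Population now: 0–19=352, 20–39=3568, 40–59=3399, 60–79=13905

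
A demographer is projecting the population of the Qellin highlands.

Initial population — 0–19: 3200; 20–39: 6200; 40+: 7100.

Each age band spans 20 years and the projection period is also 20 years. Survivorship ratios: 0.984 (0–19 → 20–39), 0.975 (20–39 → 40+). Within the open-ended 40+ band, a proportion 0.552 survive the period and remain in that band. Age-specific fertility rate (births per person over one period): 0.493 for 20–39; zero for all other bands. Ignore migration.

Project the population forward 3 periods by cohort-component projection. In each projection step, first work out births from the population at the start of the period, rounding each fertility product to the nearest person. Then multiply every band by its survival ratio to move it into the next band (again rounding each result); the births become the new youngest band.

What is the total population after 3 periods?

[period 1]
Births: 6200 × 0.493 = 3057
20–39: 3200 × 0.984 = 3149
40+: 6200 × 0.975 + 7100 × 0.552 = 6045 + 3919 = 9964
End of period: [3057, 3149, 9964]
[period 2]
Births: 3149 × 0.493 = 1552
20–39: 3057 × 0.984 = 3008
40+: 3149 × 0.975 + 9964 × 0.552 = 3070 + 5500 = 8570
End of period: [1552, 3008, 8570]
[period 3]
Births: 3008 × 0.493 = 1483
20–39: 1552 × 0.984 = 1527
40+: 3008 × 0.975 + 8570 × 0.552 = 2933 + 4731 = 7664
End of period: [1483, 1527, 7664]
Total after period 3: 1483 + 1527 + 7664 = 10674

10674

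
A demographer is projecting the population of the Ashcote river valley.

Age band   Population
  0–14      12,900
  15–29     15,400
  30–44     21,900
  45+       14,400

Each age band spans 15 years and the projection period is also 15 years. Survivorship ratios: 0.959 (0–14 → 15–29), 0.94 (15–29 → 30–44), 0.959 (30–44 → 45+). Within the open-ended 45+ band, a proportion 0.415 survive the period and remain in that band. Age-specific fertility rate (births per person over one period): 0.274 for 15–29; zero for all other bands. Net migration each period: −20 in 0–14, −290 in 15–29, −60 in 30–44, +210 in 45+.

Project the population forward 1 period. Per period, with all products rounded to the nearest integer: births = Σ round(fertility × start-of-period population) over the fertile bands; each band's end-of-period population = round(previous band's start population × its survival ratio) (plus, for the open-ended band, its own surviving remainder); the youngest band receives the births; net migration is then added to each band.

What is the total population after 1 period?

Period 1.
Births: 15400 × 0.274 = 4220
15–29: 12900 × 0.959 = 12371
30–44: 15400 × 0.94 = 14476
45+: 21900 × 0.959 + 14400 × 0.415 = 21002 + 5976 = 26978
Net migration: 0–14 − 20 → 4200; 15–29 − 290 → 12081; 30–44 − 60 → 14416; 45+ + 210 → 27188
Giving 4200 / 12081 / 14416 / 27188.
Total after period 1: 4200 + 12081 + 14416 + 27188 = 57885

57885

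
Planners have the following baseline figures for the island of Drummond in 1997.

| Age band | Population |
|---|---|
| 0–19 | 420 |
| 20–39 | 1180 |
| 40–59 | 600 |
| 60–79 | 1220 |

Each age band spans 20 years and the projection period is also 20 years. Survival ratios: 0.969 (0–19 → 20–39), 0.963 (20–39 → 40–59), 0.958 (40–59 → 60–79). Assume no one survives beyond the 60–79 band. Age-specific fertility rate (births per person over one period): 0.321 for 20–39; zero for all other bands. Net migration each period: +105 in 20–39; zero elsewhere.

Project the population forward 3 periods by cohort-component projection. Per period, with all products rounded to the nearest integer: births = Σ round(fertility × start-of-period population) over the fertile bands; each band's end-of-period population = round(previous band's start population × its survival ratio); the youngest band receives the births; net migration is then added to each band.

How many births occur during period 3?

152

[period 1]
Births: 1180 * 0.321 = 379
20–39: 420 * 0.969 = 407
40–59: 1180 * 0.963 = 1136
60–79: 600 * 0.958 = 575
Net migration: 20–39 + 105 → 512
→ [379, 512, 1136, 575]
[period 2]
Births: 512 * 0.321 = 164
20–39: 379 * 0.969 = 367
40–59: 512 * 0.963 = 493
60–79: 1136 * 0.958 = 1088
Net migration: 20–39 + 105 → 472
→ [164, 472, 493, 1088]
[period 3]
Births: 472 * 0.321 = 152
20–39: 164 * 0.969 = 159
40–59: 472 * 0.963 = 455
60–79: 493 * 0.958 = 472
Net migration: 20–39 + 105 → 264
→ [152, 264, 455, 472]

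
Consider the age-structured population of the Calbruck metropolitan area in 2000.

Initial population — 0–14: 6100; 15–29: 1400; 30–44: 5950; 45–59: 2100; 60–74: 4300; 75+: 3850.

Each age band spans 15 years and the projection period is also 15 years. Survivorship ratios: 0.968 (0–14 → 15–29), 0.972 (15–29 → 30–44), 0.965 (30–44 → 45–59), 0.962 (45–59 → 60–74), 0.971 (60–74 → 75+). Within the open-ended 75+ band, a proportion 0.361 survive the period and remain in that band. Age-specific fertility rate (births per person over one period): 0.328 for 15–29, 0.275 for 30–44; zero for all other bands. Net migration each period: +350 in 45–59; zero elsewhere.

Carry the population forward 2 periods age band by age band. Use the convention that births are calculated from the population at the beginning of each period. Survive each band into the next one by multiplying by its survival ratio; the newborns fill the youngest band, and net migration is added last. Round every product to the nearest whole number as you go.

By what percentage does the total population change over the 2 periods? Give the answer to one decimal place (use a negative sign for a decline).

[period 1]
Births: 1400 * 0.328 = 459, 5950 * 0.275 = 1636 — total 2095
15–29: 6100 * 0.968 = 5905
30–44: 1400 * 0.972 = 1361
45–59: 5950 * 0.965 = 5742
60–74: 2100 * 0.962 = 2020
75+: 4300 * 0.971 + 3850 * 0.361 = 4175 + 1390 = 5565
Net migration: 45–59 + 350 → 6092
→ [2095, 5905, 1361, 6092, 2020, 5565]
[period 2]
Births: 5905 * 0.328 = 1937, 1361 * 0.275 = 374 — total 2311
15–29: 2095 * 0.968 = 2028
30–44: 5905 * 0.972 = 5740
45–59: 1361 * 0.965 = 1313
60–74: 6092 * 0.962 = 5861
75+: 2020 * 0.971 + 5565 * 0.361 = 1961 + 2009 = 3970
Net migration: 45–59 + 350 → 1663
→ [2311, 2028, 5740, 1663, 5861, 3970]
Total: 23700 → 21573; change = -2127; percentage change = -9.0%

-9.0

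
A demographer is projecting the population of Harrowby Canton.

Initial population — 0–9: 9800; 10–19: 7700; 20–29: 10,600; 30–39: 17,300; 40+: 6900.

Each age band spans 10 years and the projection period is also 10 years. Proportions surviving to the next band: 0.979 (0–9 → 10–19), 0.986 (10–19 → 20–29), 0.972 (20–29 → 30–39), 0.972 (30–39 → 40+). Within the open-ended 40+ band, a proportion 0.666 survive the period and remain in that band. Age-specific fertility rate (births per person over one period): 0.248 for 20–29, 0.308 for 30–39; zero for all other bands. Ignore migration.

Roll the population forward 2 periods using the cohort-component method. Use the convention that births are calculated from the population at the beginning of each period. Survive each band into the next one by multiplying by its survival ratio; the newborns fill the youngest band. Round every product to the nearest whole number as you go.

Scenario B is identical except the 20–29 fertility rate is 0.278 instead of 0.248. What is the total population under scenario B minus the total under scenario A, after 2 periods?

539

Numbering the groups 1..5 from youngest to oldest:
Period 1:
Births: 10600 × 0.248 = 2629, 17300 × 0.308 = 5328 → total 7957
Group 2: 9800 × 0.979 = 9594
Group 3: 7700 × 0.986 = 7592
Group 4: 10600 × 0.972 = 10303
Group 5: 17300 × 0.972 + 6900 × 0.666 = 16816 + 4595 = 21411
End of period: [7957, 9594, 7592, 10303, 21411]
Period 2:
Births: 7592 × 0.248 = 1883, 10303 × 0.308 = 3173 → total 5056
Group 2: 7957 × 0.979 = 7790
Group 3: 9594 × 0.986 = 9460
Group 4: 7592 × 0.972 = 7379
Group 5: 10303 × 0.972 + 21411 × 0.666 = 10015 + 14260 = 24275
End of period: [5056, 7790, 9460, 7379, 24275]
Scenario A total after 2 periods: 53960
Scenario B projection —
Period 1:
Births: 10600 × 0.278 = 2947, 17300 × 0.308 = 5328 → total 8275
Group 2: 9800 × 0.979 = 9594
Group 3: 7700 × 0.986 = 7592
Group 4: 10600 × 0.972 = 10303
Group 5: 17300 × 0.972 + 6900 × 0.666 = 16816 + 4595 = 21411
End of period: [8275, 9594, 7592, 10303, 21411]
Period 2:
Births: 7592 × 0.278 = 2111, 10303 × 0.308 = 3173 → total 5284
Group 2: 8275 × 0.979 = 8101
Group 3: 9594 × 0.986 = 9460
Group 4: 7592 × 0.972 = 7379
Group 5: 10303 × 0.972 + 21411 × 0.666 = 10015 + 14260 = 24275
End of period: [5284, 8101, 9460, 7379, 24275]
Scenario B total after 2 periods: 54499
Difference B − A = 54499 − 53960 = 539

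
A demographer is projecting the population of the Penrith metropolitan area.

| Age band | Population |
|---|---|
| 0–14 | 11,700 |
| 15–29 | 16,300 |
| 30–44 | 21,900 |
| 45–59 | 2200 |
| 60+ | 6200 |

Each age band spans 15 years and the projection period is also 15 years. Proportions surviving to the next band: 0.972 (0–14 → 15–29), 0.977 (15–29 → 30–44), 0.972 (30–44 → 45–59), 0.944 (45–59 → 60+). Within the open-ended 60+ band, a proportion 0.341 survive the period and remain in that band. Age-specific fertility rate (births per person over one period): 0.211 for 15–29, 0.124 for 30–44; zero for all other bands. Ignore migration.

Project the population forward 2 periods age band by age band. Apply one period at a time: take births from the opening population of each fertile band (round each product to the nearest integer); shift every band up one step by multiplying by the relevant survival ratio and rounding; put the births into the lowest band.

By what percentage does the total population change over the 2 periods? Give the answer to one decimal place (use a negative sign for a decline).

Call the groups 1 to 5, youngest first.
[period 1]
Births: 16300 × 0.211 = 3439  |  21900 × 0.124 = 2716 ⇒ total 6155
Group 2: 11700 × 0.972 = 11372
Group 3: 16300 × 0.977 = 15925
Group 4: 21900 × 0.972 = 21287
Group 5: 2200 × 0.944 + 6200 × 0.341 = 2077 + 2114 = 4191
→ [6155, 11372, 15925, 21287, 4191]
[period 2]
Births: 11372 × 0.211 = 2399  |  15925 × 0.124 = 1975 ⇒ total 4374
Group 2: 6155 × 0.972 = 5983
Group 3: 11372 × 0.977 = 11110
Group 4: 15925 × 0.972 = 15479
Group 5: 21287 × 0.944 + 4191 × 0.341 = 20095 + 1429 = 21524
→ [4374, 5983, 11110, 15479, 21524]
Total: 58300 → 58470; change = 170; percentage change = 0.3%

0.3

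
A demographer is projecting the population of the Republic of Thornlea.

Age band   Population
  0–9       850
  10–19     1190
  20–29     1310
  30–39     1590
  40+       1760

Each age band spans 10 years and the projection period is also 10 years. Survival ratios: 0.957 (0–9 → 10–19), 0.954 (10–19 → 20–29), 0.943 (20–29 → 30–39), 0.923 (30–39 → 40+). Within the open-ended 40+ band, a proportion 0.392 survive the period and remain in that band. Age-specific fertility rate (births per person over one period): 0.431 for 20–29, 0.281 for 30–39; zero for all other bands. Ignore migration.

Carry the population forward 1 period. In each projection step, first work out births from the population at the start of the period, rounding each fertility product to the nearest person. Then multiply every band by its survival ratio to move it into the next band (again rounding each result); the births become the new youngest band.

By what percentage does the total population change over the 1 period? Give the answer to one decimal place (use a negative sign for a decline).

(Bands numbered youngest = 1 to oldest = 5.)
— Period 1 —
Births: 1310 × 0.431 = 565 ; 1590 × 0.281 = 447 — total 1012
Band 2: 850 × 0.957 = 813
Band 3: 1190 × 0.954 = 1135
Band 4: 1310 × 0.943 = 1235
Band 5: 1590 × 0.923 + 1760 × 0.392 = 1468 + 690 = 2158
Giving 1012 / 813 / 1135 / 1235 / 2158.
Total: 6700 → 6353; change = -347; percentage change = -5.2%

-5.2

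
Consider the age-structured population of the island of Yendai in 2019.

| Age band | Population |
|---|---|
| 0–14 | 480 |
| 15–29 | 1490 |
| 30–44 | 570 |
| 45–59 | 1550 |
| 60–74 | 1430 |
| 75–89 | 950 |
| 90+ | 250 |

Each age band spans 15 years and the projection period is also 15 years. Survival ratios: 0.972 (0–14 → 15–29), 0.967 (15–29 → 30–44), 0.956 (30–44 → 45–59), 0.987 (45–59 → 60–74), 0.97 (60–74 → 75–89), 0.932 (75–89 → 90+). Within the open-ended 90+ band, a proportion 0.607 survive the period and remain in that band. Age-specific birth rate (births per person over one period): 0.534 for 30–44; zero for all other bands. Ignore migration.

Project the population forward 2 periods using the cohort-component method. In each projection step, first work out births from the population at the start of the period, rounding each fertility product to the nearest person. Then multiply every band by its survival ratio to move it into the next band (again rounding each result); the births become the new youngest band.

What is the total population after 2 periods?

Numbering the groups 1..7 from youngest to oldest:
Period 1.
Births: 570 × 0.534 = 304
Group 2: 480 × 0.972 = 467
Group 3: 1490 × 0.967 = 1441
Group 4: 570 × 0.956 = 545
Group 5: 1550 × 0.987 = 1530
Group 6: 1430 × 0.97 = 1387
Group 7: 950 × 0.932 + 250 × 0.607 = 885 + 152 = 1037
→ [304, 467, 1441, 545, 1530, 1387, 1037]
Period 2.
Births: 1441 × 0.534 = 769
Group 2: 304 × 0.972 = 295
Group 3: 467 × 0.967 = 452
Group 4: 1441 × 0.956 = 1378
Group 5: 545 × 0.987 = 538
Group 6: 1530 × 0.97 = 1484
Group 7: 1387 × 0.932 + 1037 × 0.607 = 1293 + 629 = 1922
→ [769, 295, 452, 1378, 538, 1484, 1922]
Total after period 2: 769 + 295 + 452 + 1378 + 538 + 1484 + 1922 = 6838

6838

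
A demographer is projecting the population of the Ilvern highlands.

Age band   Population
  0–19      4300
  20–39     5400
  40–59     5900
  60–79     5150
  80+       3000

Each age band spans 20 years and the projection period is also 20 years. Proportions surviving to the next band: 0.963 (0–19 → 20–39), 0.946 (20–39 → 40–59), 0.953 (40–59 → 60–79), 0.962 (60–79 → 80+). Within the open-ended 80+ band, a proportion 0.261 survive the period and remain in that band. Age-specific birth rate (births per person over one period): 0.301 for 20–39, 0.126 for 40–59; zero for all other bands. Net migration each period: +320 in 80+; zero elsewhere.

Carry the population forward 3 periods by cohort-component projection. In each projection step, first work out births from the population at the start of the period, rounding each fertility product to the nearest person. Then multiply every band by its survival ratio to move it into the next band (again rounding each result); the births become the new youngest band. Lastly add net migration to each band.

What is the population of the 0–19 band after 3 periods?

1180

— Period 1 —
Births: 5400 * 0.301 = 1625 ; 5900 * 0.126 = 743 ⇒ total 2368
20–39: 4300 * 0.963 = 4141
40–59: 5400 * 0.946 = 5108
60–79: 5900 * 0.953 = 5623
80+: 5150 * 0.962 + 3000 * 0.261 = 4954 + 783 = 5737
Net migration: 80+ + 320 → 6057
Population now: 0–19=2368, 20–39=4141, 40–59=5108, 60–79=5623, 80+=6057
— Period 2 —
Births: 4141 * 0.301 = 1246 ; 5108 * 0.126 = 644 ⇒ total 1890
20–39: 2368 * 0.963 = 2280
40–59: 4141 * 0.946 = 3917
60–79: 5108 * 0.953 = 4868
80+: 5623 * 0.962 + 6057 * 0.261 = 5409 + 1581 = 6990
Net migration: 80+ + 320 → 7310
Population now: 0–19=1890, 20–39=2280, 40–59=3917, 60–79=4868, 80+=7310
— Period 3 —
Births: 2280 * 0.301 = 686 ; 3917 * 0.126 = 494 ⇒ total 1180
20–39: 1890 * 0.963 = 1820
40–59: 2280 * 0.946 = 2157
60–79: 3917 * 0.953 = 3733
80+: 4868 * 0.962 + 7310 * 0.261 = 4683 + 1908 = 6591
Net migration: 80+ + 320 → 6911
Population now: 0–19=1180, 20–39=1820, 40–59=2157, 60–79=3733, 80+=6911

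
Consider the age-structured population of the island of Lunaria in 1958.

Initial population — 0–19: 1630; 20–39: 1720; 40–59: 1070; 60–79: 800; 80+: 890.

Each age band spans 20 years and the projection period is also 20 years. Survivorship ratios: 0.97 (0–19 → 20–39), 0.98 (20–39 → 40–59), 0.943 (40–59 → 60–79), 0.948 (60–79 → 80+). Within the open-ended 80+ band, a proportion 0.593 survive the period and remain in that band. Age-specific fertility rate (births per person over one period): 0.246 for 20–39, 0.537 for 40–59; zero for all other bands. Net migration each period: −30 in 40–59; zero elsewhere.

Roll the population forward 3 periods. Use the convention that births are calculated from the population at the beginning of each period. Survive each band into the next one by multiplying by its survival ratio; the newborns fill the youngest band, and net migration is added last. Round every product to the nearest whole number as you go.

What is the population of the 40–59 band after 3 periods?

(Bands numbered youngest = 1 to oldest = 5.)
After projecting period 1:
Births: 1720 × 0.246 = 423, 1070 × 0.537 = 575 — total 998
Band 2: 1630 × 0.97 = 1581
Band 3: 1720 × 0.98 = 1686
Band 4: 1070 × 0.943 = 1009
Band 5: 800 × 0.948 + 890 × 0.593 = 758 + 528 = 1286
Net migration: Band 3 − 30 → 1656
End of period: [998, 1581, 1656, 1009, 1286]
After projecting period 2:
Births: 1581 × 0.246 = 389, 1656 × 0.537 = 889 — total 1278
Band 2: 998 × 0.97 = 968
Band 3: 1581 × 0.98 = 1549
Band 4: 1656 × 0.943 = 1562
Band 5: 1009 × 0.948 + 1286 × 0.593 = 957 + 763 = 1720
Net migration: Band 3 − 30 → 1519
End of period: [1278, 968, 1519, 1562, 1720]
After projecting period 3:
Births: 968 × 0.246 = 238, 1519 × 0.537 = 816 — total 1054
Band 2: 1278 × 0.97 = 1240
Band 3: 968 × 0.98 = 949
Band 4: 1519 × 0.943 = 1432
Band 5: 1562 × 0.948 + 1720 × 0.593 = 1481 + 1020 = 2501
Net migration: Band 3 − 30 → 919
End of period: [1054, 1240, 919, 1432, 2501]

919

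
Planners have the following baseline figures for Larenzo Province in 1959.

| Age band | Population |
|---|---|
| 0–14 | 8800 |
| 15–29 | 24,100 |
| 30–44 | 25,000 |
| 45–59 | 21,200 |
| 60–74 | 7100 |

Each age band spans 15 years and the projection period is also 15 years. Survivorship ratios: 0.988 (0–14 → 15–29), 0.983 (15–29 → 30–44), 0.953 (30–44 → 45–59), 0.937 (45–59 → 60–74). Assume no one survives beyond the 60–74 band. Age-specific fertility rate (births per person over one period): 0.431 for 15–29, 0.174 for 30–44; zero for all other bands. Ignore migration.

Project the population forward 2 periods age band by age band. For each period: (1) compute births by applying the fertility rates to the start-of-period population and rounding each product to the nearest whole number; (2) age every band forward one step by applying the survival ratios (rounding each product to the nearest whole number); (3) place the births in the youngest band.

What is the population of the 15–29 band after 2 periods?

14560

Call the bands 1 to 5, youngest first.
Period 1.
Births: 24100 × 0.431 = 10387 ; 25000 × 0.174 = 4350 → total 14737
Band 2: 8800 × 0.988 = 8694
Band 3: 24100 × 0.983 = 23690
Band 4: 25000 × 0.953 = 23825
Band 5: 21200 × 0.937 = 19864
→ [14737, 8694, 23690, 23825, 19864]
Period 2.
Births: 8694 × 0.431 = 3747 ; 23690 × 0.174 = 4122 → total 7869
Band 2: 14737 × 0.988 = 14560
Band 3: 8694 × 0.983 = 8546
Band 4: 23690 × 0.953 = 22577
Band 5: 23825 × 0.937 = 22324
→ [7869, 14560, 8546, 22577, 22324]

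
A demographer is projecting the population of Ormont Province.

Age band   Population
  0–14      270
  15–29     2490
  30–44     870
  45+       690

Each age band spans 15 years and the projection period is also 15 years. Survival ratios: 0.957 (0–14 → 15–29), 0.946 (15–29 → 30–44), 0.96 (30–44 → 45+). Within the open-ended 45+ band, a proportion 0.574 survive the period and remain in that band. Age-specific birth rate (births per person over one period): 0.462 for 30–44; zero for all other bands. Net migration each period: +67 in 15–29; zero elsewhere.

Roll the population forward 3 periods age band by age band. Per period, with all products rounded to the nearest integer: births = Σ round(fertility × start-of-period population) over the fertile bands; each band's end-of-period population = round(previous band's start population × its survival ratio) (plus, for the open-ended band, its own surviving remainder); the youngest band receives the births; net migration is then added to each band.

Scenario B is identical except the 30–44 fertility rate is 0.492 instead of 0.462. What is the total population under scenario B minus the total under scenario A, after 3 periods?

(Bands numbered youngest = 1 to oldest = 4.)
Period 1:
Births: 870 × 0.462 = 402
Band 2: 270 × 0.957 = 258
Band 3: 2490 × 0.946 = 2356
Band 4: 870 × 0.96 + 690 × 0.574 = 835 + 396 = 1231
Net migration: Band 2 + 67 → 325
Population now: 0–14=402, 15–29=325, 30–44=2356, 45+=1231
Period 2:
Births: 2356 × 0.462 = 1088
Band 2: 402 × 0.957 = 385
Band 3: 325 × 0.946 = 307
Band 4: 2356 × 0.96 + 1231 × 0.574 = 2262 + 707 = 2969
Net migration: Band 2 + 67 → 452
Population now: 0–14=1088, 15–29=452, 30–44=307, 45+=2969
Period 3:
Births: 307 × 0.462 = 142
Band 2: 1088 × 0.957 = 1041
Band 3: 452 × 0.946 = 428
Band 4: 307 × 0.96 + 2969 × 0.574 = 295 + 1704 = 1999
Net migration: Band 2 + 67 → 1108
Population now: 0–14=142, 15–29=1108, 30–44=428, 45+=1999
Scenario A total after 3 periods: 3677
Scenario B projection —
Period 1:
Births: 870 × 0.492 = 428
Band 2: 270 × 0.957 = 258
Band 3: 2490 × 0.946 = 2356
Band 4: 870 × 0.96 + 690 × 0.574 = 835 + 396 = 1231
Net migration: Band 2 + 67 → 325
Population now: 0–14=428, 15–29=325, 30–44=2356, 45+=1231
Period 2:
Births: 2356 × 0.492 = 1159
Band 2: 428 × 0.957 = 410
Band 3: 325 × 0.946 = 307
Band 4: 2356 × 0.96 + 1231 × 0.574 = 2262 + 707 = 2969
Net migration: Band 2 + 67 → 477
Population now: 0–14=1159, 15–29=477, 30–44=307, 45+=2969
Period 3:
Births: 307 × 0.492 = 151
Band 2: 1159 × 0.957 = 1109
Band 3: 477 × 0.946 = 451
Band 4: 307 × 0.96 + 2969 × 0.574 = 295 + 1704 = 1999
Net migration: Band 2 + 67 → 1176
Population now: 0–14=151, 15–29=1176, 30–44=451, 45+=1999
Scenario B total after 3 periods: 3777
Difference B − A = 3777 − 3677 = 100

100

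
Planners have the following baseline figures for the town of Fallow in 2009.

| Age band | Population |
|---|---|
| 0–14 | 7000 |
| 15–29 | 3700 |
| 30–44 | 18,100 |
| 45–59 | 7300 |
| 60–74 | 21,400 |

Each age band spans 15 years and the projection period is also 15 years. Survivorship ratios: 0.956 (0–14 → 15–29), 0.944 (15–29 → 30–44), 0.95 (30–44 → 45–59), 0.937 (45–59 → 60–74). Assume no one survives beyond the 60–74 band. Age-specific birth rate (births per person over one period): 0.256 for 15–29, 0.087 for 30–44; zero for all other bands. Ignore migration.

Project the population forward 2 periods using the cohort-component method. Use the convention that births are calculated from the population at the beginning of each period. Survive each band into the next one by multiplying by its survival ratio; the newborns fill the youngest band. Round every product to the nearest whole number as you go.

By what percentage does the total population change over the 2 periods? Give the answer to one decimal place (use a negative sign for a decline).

-47.5

Numbering the groups 1..5 from youngest to oldest:
— Period 1 —
Births: 3700 * 0.256 = 947, 18100 * 0.087 = 1575 — total 2522
Group 2: 7000 * 0.956 = 6692
Group 3: 3700 * 0.944 = 3493
Group 4: 18100 * 0.95 = 17195
Group 5: 7300 * 0.937 = 6840
Population now: 0–14=2522, 15–29=6692, 30–44=3493, 45–59=17195, 60–74=6840
— Period 2 —
Births: 6692 * 0.256 = 1713, 3493 * 0.087 = 304 — total 2017
Group 2: 2522 * 0.956 = 2411
Group 3: 6692 * 0.944 = 6317
Group 4: 3493 * 0.95 = 3318
Group 5: 17195 * 0.937 = 16112
Population now: 0–14=2017, 15–29=2411, 30–44=6317, 45–59=3318, 60–74=16112
Total: 57500 → 30175; change = -27325; percentage change = -47.5%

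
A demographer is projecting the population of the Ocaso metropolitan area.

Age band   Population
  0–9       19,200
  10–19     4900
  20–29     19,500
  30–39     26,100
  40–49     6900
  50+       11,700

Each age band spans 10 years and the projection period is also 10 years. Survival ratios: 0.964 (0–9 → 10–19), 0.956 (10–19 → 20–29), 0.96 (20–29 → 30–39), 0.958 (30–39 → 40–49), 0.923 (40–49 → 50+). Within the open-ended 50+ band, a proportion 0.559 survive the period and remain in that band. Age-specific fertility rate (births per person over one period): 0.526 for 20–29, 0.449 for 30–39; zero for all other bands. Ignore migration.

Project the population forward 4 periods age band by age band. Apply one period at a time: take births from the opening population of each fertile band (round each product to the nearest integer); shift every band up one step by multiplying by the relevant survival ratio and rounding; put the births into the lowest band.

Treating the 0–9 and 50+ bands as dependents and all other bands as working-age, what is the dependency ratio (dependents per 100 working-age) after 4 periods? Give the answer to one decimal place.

72.3

Numbering the bands 1..6 from youngest to oldest:
[period 1]
Births: 19500 * 0.526 = 10257, 26100 * 0.449 = 11719 → total 21976
Band 2: 19200 * 0.964 = 18509
Band 3: 4900 * 0.956 = 4684
Band 4: 19500 * 0.96 = 18720
Band 5: 26100 * 0.958 = 25004
Band 6: 6900 * 0.923 + 11700 * 0.559 = 6369 + 6540 = 12909
Giving 21976 / 18509 / 4684 / 18720 / 25004 / 12909.
[period 2]
Births: 4684 * 0.526 = 2464, 18720 * 0.449 = 8405 → total 10869
Band 2: 21976 * 0.964 = 21185
Band 3: 18509 * 0.956 = 17695
Band 4: 4684 * 0.96 = 4497
Band 5: 18720 * 0.958 = 17934
Band 6: 25004 * 0.923 + 12909 * 0.559 = 23079 + 7216 = 30295
Giving 10869 / 21185 / 17695 / 4497 / 17934 / 30295.
[period 3]
Births: 17695 * 0.526 = 9308, 4497 * 0.449 = 2019 → total 11327
Band 2: 10869 * 0.964 = 10478
Band 3: 21185 * 0.956 = 20253
Band 4: 17695 * 0.96 = 16987
Band 5: 4497 * 0.958 = 4308
Band 6: 17934 * 0.923 + 30295 * 0.559 = 16553 + 16935 = 33488
Giving 11327 / 10478 / 20253 / 16987 / 4308 / 33488.
[period 4]
Births: 20253 * 0.526 = 10653, 16987 * 0.449 = 7627 → total 18280
Band 2: 11327 * 0.964 = 10919
Band 3: 10478 * 0.956 = 10017
Band 4: 20253 * 0.96 = 19443
Band 5: 16987 * 0.958 = 16274
Band 6: 4308 * 0.923 + 33488 * 0.559 = 3976 + 18720 = 22696
Giving 18280 / 10919 / 10017 / 19443 / 16274 / 22696.
Dependents (band 0–9 + band 50+) = 18280 + 22696 = 40976; working-age = 56653; ratio = 40976/56653 × 100 = 72.3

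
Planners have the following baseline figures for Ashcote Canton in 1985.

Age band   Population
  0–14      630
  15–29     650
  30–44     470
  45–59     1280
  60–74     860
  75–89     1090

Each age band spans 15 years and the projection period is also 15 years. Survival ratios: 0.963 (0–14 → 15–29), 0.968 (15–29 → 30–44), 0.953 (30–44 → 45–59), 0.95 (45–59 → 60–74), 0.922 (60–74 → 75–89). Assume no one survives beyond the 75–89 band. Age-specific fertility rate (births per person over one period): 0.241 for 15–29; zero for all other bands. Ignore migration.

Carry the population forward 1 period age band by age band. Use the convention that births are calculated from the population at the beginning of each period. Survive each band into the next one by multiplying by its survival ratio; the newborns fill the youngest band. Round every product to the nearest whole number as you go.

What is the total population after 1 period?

Let group 1 be 0–14 through group 6 = 75–89.
[period 1]
Births: 650 × 0.241 = 157
Group 2: 630 × 0.963 = 607
Group 3: 650 × 0.968 = 629
Group 4: 470 × 0.953 = 448
Group 5: 1280 × 0.95 = 1216
Group 6: 860 × 0.922 = 793
End of period: [157, 607, 629, 448, 1216, 793]
Total after period 1: 157 + 607 + 629 + 448 + 1216 + 793 = 3850

3850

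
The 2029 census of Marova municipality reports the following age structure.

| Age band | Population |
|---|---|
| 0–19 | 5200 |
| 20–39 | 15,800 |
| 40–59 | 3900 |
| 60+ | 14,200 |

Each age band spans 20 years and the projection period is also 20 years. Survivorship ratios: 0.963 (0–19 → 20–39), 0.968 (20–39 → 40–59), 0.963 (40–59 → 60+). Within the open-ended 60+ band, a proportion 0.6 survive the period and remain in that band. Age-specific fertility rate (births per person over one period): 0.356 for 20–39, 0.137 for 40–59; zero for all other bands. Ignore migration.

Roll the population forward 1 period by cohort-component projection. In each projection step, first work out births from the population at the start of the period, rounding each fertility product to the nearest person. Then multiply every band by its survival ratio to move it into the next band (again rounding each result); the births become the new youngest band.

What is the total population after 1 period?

38737

Let band 1 be 0–19 through band 4 = 60+.
[period 1]
Births: 15800 × 0.356 = 5625 ; 3900 × 0.137 = 534 → total 6159
Band 2: 5200 × 0.963 = 5008
Band 3: 15800 × 0.968 = 15294
Band 4: 3900 × 0.963 + 14200 × 0.6 = 3756 + 8520 = 12276
→ [6159, 5008, 15294, 12276]
Total after period 1: 6159 + 5008 + 15294 + 12276 = 38737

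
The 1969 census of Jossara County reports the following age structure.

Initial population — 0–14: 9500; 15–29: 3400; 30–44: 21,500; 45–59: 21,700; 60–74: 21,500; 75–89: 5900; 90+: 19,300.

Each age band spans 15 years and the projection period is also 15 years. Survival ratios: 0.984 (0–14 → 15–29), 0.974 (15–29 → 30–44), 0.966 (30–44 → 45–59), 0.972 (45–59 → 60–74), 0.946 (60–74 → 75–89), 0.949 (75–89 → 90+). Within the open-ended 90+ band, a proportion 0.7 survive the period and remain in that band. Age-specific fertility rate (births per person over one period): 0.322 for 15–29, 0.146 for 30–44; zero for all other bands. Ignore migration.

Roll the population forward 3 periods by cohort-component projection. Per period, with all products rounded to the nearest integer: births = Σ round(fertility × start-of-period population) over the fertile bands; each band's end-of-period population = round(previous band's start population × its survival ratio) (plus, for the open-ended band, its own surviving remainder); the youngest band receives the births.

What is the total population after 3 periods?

82977

(Bands numbered youngest = 1 to oldest = 7.)
Period 1.
Births: 3400 * 0.322 = 1095, 21500 * 0.146 = 3139 → total 4234
Band 2: 9500 * 0.984 = 9348
Band 3: 3400 * 0.974 = 3312
Band 4: 21500 * 0.966 = 20769
Band 5: 21700 * 0.972 = 21092
Band 6: 21500 * 0.946 = 20339
Band 7: 5900 * 0.949 + 19300 * 0.7 = 5599 + 13510 = 19109
End of period: [4234, 9348, 3312, 20769, 21092, 20339, 19109]
Period 2.
Births: 9348 * 0.322 = 3010, 3312 * 0.146 = 484 → total 3494
Band 2: 4234 * 0.984 = 4166
Band 3: 9348 * 0.974 = 9105
Band 4: 3312 * 0.966 = 3199
Band 5: 20769 * 0.972 = 20187
Band 6: 21092 * 0.946 = 19953
Band 7: 20339 * 0.949 + 19109 * 0.7 = 19302 + 13376 = 32678
End of period: [3494, 4166, 9105, 3199, 20187, 19953, 32678]
Period 3.
Births: 4166 * 0.322 = 1341, 9105 * 0.146 = 1329 → total 2670
Band 2: 3494 * 0.984 = 3438
Band 3: 4166 * 0.974 = 4058
Band 4: 9105 * 0.966 = 8795
Band 5: 3199 * 0.972 = 3109
Band 6: 20187 * 0.946 = 19097
Band 7: 19953 * 0.949 + 32678 * 0.7 = 18935 + 22875 = 41810
End of period: [2670, 3438, 4058, 8795, 3109, 19097, 41810]
Total after period 3: 2670 + 3438 + 4058 + 8795 + 3109 + 19097 + 41810 = 82977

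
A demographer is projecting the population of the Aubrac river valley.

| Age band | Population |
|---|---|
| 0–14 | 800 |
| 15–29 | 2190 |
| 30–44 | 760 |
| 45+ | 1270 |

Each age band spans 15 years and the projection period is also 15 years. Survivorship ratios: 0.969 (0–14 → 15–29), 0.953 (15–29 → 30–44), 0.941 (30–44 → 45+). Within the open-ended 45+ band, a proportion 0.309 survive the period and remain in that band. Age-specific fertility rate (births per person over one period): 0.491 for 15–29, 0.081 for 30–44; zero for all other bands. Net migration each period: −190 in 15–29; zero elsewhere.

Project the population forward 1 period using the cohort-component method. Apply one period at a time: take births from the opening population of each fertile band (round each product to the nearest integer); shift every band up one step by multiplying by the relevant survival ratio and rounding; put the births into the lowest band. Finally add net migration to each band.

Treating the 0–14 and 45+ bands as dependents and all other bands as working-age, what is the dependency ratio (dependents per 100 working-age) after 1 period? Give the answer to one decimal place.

84.0

— Period 1 —
Births: 2190 × 0.491 = 1075  |  760 × 0.081 = 62 ⇒ total 1137
15–29: 800 × 0.969 = 775
30–44: 2190 × 0.953 = 2087
45+: 760 × 0.941 + 1270 × 0.309 = 715 + 392 = 1107
Net migration: 15–29 − 190 → 585
Population now: 0–14=1137, 15–29=585, 30–44=2087, 45+=1107
Dependents (band 0–14 + band 45+) = 1137 + 1107 = 2244; working-age = 2672; ratio = 2244/2672 × 100 = 84.0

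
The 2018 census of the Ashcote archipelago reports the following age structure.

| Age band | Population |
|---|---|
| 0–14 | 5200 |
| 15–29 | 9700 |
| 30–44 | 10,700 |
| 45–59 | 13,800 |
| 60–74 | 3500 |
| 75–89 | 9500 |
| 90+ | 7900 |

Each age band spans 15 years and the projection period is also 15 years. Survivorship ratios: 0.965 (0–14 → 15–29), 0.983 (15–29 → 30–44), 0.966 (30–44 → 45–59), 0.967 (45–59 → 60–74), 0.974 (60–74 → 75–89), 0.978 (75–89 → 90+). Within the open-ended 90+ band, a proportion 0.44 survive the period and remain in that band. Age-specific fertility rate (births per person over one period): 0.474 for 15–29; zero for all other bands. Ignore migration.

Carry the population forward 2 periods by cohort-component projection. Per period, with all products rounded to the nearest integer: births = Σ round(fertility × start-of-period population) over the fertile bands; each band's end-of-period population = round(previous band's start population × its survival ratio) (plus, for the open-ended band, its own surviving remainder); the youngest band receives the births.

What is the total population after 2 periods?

Period 1.
Births: 9700 × 0.474 = 4598
15–29: 5200 × 0.965 = 5018
30–44: 9700 × 0.983 = 9535
45–59: 10700 × 0.966 = 10336
60–74: 13800 × 0.967 = 13345
75–89: 3500 × 0.974 = 3409
90+: 9500 × 0.978 + 7900 × 0.44 = 9291 + 3476 = 12767
End of period: [4598, 5018, 9535, 10336, 13345, 3409, 12767]
Period 2.
Births: 5018 × 0.474 = 2379
15–29: 4598 × 0.965 = 4437
30–44: 5018 × 0.983 = 4933
45–59: 9535 × 0.966 = 9211
60–74: 10336 × 0.967 = 9995
75–89: 13345 × 0.974 = 12998
90+: 3409 × 0.978 + 12767 × 0.44 = 3334 + 5617 = 8951
End of period: [2379, 4437, 4933, 9211, 9995, 12998, 8951]
Total after period 2: 2379 + 4437 + 4933 + 9211 + 9995 + 12998 + 8951 = 52904

52904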